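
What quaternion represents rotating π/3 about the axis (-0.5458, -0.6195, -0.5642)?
0.866 - 0.2729i - 0.3098j - 0.2821k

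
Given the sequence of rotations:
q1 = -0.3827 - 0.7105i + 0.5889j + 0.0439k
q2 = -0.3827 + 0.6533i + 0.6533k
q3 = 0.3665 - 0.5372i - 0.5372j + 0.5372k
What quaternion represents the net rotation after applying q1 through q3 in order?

q2 · q1 = 0.5819 - 0.3628i - 0.7182j + 0.1179k
q3 · q2 · q1 = -0.4308 - 0.1231i - 0.7074j + 0.5467k
-0.4308 - 0.1231i - 0.7074j + 0.5467k


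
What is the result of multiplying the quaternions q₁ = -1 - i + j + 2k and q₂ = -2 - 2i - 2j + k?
9i - 3j - k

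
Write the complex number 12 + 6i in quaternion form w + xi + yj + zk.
12 + 6i + 0j + 0k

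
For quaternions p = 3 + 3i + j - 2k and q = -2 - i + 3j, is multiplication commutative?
No: pq = -6 - 3i + 9j + 14k ≠ -6 - 15i + 5j - 6k = qp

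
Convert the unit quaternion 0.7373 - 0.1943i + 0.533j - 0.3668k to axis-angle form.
axis = (-0.2876, 0.789, -0.543), θ = 85°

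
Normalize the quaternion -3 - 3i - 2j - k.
-0.6255 - 0.6255i - 0.417j - 0.2085k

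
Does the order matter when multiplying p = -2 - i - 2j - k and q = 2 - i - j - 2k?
Yes: pq = -9 + 3i - 3j + k ≠ -9 - 3i - j + 3k = qp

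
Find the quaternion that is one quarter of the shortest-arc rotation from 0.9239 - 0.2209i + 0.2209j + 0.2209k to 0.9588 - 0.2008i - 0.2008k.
0.9536 - 0.2206i + 0.1685j + 0.1165k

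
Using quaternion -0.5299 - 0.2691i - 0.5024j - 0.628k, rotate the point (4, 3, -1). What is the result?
(-3.23, 3.597, 1.62)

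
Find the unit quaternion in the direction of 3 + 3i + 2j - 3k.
0.5388 + 0.5388i + 0.3592j - 0.5388k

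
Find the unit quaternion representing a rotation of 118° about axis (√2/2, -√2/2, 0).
0.515 + 0.6061i - 0.6061j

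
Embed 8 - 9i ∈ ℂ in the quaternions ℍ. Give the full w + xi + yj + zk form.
8 - 9i + 0j + 0k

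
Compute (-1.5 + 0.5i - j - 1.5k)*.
-1.5 - 0.5i + j + 1.5k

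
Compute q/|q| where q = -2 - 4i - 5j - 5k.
-0.239 - 0.4781i - 0.5976j - 0.5976k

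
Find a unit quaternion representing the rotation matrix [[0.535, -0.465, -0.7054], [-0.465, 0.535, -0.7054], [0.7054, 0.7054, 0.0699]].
0.7314 + 0.4822i - 0.4822j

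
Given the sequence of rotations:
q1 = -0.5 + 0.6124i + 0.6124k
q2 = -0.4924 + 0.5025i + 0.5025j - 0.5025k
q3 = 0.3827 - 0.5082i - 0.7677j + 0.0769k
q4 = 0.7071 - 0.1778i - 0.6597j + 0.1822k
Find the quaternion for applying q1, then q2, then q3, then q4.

q2 · q1 = 0.2462 - 0.2451i - 0.8667j - 0.358k
q3 · q2 · q1 = -0.6682 + 0.1226i - 0.7215j + 0.1342k
q4 · q3 · q2 · q1 = -0.9511 + 0.2484i - 0.0232j + 0.1823k
-0.9511 + 0.2484i - 0.0232j + 0.1823k


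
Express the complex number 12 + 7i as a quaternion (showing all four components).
12 + 7i + 0j + 0k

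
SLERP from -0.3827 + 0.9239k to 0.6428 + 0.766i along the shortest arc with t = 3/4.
-0.6832 - 0.6614i + 0.3094k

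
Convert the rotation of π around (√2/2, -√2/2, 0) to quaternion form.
0.7071i - 0.7071j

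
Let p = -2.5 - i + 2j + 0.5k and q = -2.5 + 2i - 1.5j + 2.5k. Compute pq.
10 + 3.25i + 2.25j - 10k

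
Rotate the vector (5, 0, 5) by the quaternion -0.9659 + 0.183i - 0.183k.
(4.33, 3.535, 4.33)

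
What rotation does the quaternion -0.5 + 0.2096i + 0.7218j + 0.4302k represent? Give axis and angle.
axis = (0.242, 0.8335, 0.4968), θ = 4π/3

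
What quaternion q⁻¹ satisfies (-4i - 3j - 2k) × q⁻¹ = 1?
0.1379i + 0.1034j + 0.069k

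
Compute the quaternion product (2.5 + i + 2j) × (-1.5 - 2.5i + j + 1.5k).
-3.25 - 4.75i - 2j + 9.75k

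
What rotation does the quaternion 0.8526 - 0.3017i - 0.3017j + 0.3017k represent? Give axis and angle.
axis = (-√3/3, -√3/3, √3/3), θ = 63°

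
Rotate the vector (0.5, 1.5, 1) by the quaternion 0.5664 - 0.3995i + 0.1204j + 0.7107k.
(-1.803, 0.484, -0.122)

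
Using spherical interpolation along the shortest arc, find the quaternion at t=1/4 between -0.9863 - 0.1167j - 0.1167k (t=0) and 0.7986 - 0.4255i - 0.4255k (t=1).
-0.9887 + 0.1161i - 0.0912j + 0.0249k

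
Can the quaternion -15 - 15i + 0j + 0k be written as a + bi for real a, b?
Yes. The quaternion -15 - 15i has j- and k-coefficients y = z = 0, so it lies in the complex subalgebra spanned by 1 and i.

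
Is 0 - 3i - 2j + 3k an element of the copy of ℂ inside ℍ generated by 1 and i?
No. The quaternion -3i - 2j + 3k has j-coefficient y = -2 and k-coefficient z = 3, not both zero, so it does not lie in the complex subalgebra spanned by 1 and i.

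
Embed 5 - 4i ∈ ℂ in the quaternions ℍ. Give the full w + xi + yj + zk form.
5 - 4i + 0j + 0k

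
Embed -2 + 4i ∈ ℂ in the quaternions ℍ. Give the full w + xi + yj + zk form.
-2 + 4i + 0j + 0k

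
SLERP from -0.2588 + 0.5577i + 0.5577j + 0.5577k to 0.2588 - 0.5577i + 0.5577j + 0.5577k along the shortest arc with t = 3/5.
0.0556 - 0.1198i + 0.7009j + 0.7009k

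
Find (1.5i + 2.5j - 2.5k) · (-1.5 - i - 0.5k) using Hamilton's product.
0.25 - 3.5i - 0.5j + 6.25k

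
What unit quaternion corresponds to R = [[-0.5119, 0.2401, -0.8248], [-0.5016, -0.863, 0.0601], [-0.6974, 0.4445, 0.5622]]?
-0.2164 - 0.4441i + 0.1472j + 0.8569k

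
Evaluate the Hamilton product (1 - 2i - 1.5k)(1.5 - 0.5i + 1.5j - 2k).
-2.5 - 1.25i - 1.75j - 7.25k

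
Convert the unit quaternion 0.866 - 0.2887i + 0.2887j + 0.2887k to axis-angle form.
axis = (-√3/3, √3/3, √3/3), θ = π/3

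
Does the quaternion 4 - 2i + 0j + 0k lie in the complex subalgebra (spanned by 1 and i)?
Yes. The quaternion 4 - 2i has j- and k-coefficients y = z = 0, so it lies in the complex subalgebra spanned by 1 and i.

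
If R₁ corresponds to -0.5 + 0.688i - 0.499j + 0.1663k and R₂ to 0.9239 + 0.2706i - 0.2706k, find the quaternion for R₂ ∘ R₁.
-0.6031 + 0.3653i - 0.6922j + 0.1539k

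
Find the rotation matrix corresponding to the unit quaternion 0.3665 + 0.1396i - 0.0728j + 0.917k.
[[-0.6924, -0.6925, 0.2027], [0.6518, -0.7208, -0.2358], [0.3094, -0.0312, 0.9504]]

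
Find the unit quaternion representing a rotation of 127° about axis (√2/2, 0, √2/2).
0.4462 + 0.6328i + 0.6328k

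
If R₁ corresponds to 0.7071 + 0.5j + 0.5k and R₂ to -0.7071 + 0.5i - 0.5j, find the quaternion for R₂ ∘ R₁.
-0.25 + 0.1036i - 0.9571j - 0.1036k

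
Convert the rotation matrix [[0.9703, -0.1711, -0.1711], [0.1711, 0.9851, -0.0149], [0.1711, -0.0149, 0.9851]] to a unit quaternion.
0.9925 - 0.0862j + 0.0862k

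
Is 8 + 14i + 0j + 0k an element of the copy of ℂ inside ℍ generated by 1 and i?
Yes. The quaternion 8 + 14i has j- and k-coefficients y = z = 0, so it lies in the complex subalgebra spanned by 1 and i.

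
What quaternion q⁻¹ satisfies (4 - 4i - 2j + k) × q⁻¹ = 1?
0.1081 + 0.1081i + 0.0541j - 0.027k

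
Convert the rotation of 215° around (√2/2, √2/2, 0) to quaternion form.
-0.3007 + 0.6744i + 0.6744j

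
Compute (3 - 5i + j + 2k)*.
3 + 5i - j - 2k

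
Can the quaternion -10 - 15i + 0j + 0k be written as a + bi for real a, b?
Yes. The quaternion -10 - 15i has j- and k-coefficients y = z = 0, so it lies in the complex subalgebra spanned by 1 and i.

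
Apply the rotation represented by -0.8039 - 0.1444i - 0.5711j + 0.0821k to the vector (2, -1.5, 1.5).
(1.565, -1.84, -1.632)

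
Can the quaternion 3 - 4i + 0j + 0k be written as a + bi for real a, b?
Yes. The quaternion 3 - 4i has j- and k-coefficients y = z = 0, so it lies in the complex subalgebra spanned by 1 and i.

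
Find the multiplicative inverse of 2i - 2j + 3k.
-0.1176i + 0.1176j - 0.1765k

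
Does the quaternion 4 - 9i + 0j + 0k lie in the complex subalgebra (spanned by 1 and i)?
Yes. The quaternion 4 - 9i has j- and k-coefficients y = z = 0, so it lies in the complex subalgebra spanned by 1 and i.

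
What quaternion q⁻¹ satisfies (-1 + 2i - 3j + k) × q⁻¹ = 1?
-0.0667 - 0.1333i + 0.2j - 0.0667k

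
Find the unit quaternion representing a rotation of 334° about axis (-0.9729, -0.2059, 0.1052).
-0.9744 - 0.2189i - 0.0463j + 0.0237k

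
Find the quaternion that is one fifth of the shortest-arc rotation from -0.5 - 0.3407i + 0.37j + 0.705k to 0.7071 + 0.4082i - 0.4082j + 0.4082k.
-0.6209 - 0.4042i + 0.43j + 0.516k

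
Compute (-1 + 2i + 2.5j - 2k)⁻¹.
-0.0656 - 0.1311i - 0.1639j + 0.1311k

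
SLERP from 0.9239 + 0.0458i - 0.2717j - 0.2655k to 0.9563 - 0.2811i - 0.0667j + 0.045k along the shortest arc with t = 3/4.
0.971 - 0.2029i - 0.1216j - 0.0347k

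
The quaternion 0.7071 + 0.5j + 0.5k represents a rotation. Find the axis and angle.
axis = (0, √2/2, √2/2), θ = π/2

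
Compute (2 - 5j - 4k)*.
2 + 5j + 4k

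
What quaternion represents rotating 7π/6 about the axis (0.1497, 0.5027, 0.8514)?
-0.2588 + 0.1446i + 0.4856j + 0.8224k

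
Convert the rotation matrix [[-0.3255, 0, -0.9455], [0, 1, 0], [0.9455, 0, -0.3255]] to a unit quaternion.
0.5807 - 0.8141j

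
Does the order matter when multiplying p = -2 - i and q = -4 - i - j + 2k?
Yes: pq = 7 + 6i + 4j - 3k ≠ 7 + 6i - 5k = qp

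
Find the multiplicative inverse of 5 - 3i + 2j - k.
0.1282 + 0.0769i - 0.0513j + 0.0256k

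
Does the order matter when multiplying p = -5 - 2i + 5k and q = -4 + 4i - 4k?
Yes: pq = 48 - 12i + 12j ≠ 48 - 12i - 12j = qp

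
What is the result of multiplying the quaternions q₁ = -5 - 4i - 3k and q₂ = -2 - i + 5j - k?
3 + 28i - 26j - 9k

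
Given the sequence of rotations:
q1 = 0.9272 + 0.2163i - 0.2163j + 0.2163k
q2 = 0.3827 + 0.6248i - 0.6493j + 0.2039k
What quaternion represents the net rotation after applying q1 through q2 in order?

q2 · q1 = 0.0351 + 0.5658i - 0.7758j + 0.2771k
0.0351 + 0.5658i - 0.7758j + 0.2771k


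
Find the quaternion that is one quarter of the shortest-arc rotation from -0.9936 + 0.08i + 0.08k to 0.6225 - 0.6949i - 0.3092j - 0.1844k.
-0.956 + 0.2561i + 0.0859j + 0.1143k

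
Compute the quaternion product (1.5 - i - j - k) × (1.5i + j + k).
3.5 + 2.25i + j + 2k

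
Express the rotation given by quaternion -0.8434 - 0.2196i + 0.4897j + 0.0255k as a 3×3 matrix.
[[0.5191, -0.1721, -0.8372], [-0.2581, 0.9023, -0.3454], [0.8148, 0.3954, 0.4239]]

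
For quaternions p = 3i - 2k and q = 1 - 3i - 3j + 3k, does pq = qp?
No: pq = 15 - 3i - 3j - 11k ≠ 15 + 9i + 3j + 7k = qp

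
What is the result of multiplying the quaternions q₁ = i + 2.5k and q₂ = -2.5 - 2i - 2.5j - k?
4.5 + 3.75i - 4j - 8.75k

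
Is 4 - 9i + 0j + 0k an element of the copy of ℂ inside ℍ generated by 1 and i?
Yes. The quaternion 4 - 9i has j- and k-coefficients y = z = 0, so it lies in the complex subalgebra spanned by 1 and i.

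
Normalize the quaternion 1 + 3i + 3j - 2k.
0.2085 + 0.6255i + 0.6255j - 0.417k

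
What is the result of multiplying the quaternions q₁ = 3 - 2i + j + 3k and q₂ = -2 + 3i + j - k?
2 + 9i + 8j - 14k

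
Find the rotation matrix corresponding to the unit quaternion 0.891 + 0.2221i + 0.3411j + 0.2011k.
[[0.6864, -0.2068, 0.6972], [0.5099, 0.8205, -0.2586], [-0.5185, 0.533, 0.6686]]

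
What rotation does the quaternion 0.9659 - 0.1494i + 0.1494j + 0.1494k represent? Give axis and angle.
axis = (-√3/3, √3/3, √3/3), θ = π/6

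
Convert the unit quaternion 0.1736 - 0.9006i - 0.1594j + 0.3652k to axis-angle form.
axis = (-0.9145, -0.1619, 0.3708), θ = 160°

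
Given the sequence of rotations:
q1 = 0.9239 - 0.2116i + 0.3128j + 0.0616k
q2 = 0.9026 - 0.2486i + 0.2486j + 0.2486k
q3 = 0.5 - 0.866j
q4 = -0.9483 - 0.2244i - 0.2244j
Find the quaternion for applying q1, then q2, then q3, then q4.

q2 · q1 = 0.6882 - 0.4831i + 0.4747j + 0.2601k
q3 · q2 · q1 = 0.7552 - 0.4668i - 0.3586j - 0.2883k
q4 · q3 · q2 · q1 = -0.9014 + 0.3379i + 0.1059j + 0.2491k
-0.9014 + 0.3379i + 0.1059j + 0.2491k


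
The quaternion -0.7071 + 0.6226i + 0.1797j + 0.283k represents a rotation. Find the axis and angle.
axis = (0.8805, 0.2541, 0.4002), θ = 3π/2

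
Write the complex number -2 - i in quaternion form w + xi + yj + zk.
-2 - i + 0j + 0k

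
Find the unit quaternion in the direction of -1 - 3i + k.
-0.3015 - 0.9045i + 0.3015k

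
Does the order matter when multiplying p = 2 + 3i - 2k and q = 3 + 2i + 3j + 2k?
Yes: pq = 4 + 19i - 4j + 7k ≠ 4 + 7i + 16j - 11k = qp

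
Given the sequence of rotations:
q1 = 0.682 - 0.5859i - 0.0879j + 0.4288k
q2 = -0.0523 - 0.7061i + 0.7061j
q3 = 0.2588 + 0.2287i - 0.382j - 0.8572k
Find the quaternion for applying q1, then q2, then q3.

q2 · q1 = -0.3873 - 0.1481i + 0.7889j + 0.4533k
q3 · q2 · q1 = 0.6236 + 0.3762i + 0.3754j + 0.5732k
0.6236 + 0.3762i + 0.3754j + 0.5732k


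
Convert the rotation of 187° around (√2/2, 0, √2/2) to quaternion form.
-0.061 + 0.7058i + 0.7058k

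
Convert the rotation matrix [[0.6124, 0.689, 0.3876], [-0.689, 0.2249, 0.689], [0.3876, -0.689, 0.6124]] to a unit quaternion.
0.7826 - 0.4402i - 0.4402k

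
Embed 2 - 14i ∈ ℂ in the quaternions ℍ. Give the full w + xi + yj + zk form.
2 - 14i + 0j + 0k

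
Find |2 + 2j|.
√8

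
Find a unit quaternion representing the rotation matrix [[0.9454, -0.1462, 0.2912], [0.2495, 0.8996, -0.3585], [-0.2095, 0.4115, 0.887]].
0.9659 + 0.1993i + 0.1296j + 0.1024k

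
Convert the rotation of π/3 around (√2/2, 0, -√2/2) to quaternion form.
0.866 + 0.3536i - 0.3536k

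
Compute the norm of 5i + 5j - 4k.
√66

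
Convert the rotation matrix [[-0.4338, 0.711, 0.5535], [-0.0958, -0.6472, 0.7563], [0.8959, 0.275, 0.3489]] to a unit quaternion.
-0.2588 + 0.4649i + 0.3308j + 0.7794k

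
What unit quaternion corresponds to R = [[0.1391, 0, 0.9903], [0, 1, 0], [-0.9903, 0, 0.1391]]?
0.7547 + 0.6561j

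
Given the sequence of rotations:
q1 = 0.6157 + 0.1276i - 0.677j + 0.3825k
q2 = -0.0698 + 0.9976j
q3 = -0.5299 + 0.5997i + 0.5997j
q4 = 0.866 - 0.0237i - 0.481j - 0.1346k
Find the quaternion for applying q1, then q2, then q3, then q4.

q2 · q1 = 0.6324 + 0.3727i + 0.6615j - 0.154k
q3 · q2 · q1 = -0.9553 + 0.0894i + 0.1211j + 0.2548k
q4 · q3 · q2 · q1 = -0.7326 - 0.0062i + 0.5584j + 0.3894k
-0.7326 - 0.0062i + 0.5584j + 0.3894k


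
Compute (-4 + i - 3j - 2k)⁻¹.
-0.1333 - 0.0333i + 0.1j + 0.0667k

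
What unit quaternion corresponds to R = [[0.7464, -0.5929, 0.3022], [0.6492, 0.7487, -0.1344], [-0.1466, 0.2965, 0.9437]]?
0.9272 + 0.1162i + 0.121j + 0.3349k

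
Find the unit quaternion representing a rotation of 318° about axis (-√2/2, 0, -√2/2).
-0.9336 - 0.2534i - 0.2534k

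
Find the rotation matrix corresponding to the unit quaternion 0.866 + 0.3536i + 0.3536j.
[[0.7499, 0.2501, 0.6124], [0.2501, 0.7499, -0.6124], [-0.6124, 0.6124, 0.4999]]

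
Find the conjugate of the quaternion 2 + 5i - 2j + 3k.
2 - 5i + 2j - 3k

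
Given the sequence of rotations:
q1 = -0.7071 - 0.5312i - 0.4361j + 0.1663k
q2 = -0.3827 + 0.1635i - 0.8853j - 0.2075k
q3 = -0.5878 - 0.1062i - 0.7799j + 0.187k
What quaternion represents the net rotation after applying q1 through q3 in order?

q2 · q1 = 0.0059 - 0.15i + 0.8759j - 0.4585k
q3 · q2 · q1 = 0.7495 + 0.2813i - 0.5962j + 0.0606k
0.7495 + 0.2813i - 0.5962j + 0.0606k


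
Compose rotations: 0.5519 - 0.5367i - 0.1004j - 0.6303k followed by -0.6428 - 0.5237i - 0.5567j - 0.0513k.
-0.7241 + 0.4017i - 0.5453j + 0.1306k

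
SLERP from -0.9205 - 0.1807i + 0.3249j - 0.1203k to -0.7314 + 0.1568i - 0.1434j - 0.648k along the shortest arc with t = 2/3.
-0.8613 + 0.0448i + 0.0181j - 0.5058k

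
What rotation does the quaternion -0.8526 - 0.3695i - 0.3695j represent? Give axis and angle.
axis = (-√2/2, -√2/2, 0), θ = 297°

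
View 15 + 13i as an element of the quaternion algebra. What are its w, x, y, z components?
15 + 13i + 0j + 0k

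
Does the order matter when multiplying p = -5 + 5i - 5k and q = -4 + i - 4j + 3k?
Yes: pq = 30 - 45i - 15k ≠ 30 - 5i + 40j + 25k = qp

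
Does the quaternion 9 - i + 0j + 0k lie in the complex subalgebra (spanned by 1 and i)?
Yes. The quaternion 9 - i has j- and k-coefficients y = z = 0, so it lies in the complex subalgebra spanned by 1 and i.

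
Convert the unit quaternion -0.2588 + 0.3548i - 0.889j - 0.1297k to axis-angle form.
axis = (0.3673, -0.9204, -0.1343), θ = 7π/6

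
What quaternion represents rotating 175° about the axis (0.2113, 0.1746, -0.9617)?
0.0436 + 0.2111i + 0.1744j - 0.9608k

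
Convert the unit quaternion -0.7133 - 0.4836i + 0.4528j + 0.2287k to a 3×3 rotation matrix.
[[0.4853, -0.1117, -0.8672], [-0.7642, 0.4277, -0.4828], [0.4248, 0.897, 0.1222]]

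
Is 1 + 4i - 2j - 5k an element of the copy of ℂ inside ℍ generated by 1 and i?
No. The quaternion 1 + 4i - 2j - 5k has j-coefficient y = -2 and k-coefficient z = -5, not both zero, so it does not lie in the complex subalgebra spanned by 1 and i.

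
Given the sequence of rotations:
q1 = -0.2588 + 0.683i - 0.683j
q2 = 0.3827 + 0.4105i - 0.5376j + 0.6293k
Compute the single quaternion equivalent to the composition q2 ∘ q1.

q2 · q1 = -0.7466 + 0.585i + 0.3076j - 0.0761k
-0.7466 + 0.585i + 0.3076j - 0.0761k


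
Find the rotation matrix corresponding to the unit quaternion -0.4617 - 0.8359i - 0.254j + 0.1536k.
[[0.8238, 0.5665, -0.0222], [0.2828, -0.4446, -0.8499], [-0.4913, 0.6938, -0.5265]]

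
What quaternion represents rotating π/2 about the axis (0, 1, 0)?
0.7071 + 0.7071j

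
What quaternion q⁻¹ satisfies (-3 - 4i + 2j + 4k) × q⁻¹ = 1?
-0.0667 + 0.0889i - 0.0444j - 0.0889k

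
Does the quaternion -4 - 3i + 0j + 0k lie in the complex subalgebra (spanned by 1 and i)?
Yes. The quaternion -4 - 3i has j- and k-coefficients y = z = 0, so it lies in the complex subalgebra spanned by 1 and i.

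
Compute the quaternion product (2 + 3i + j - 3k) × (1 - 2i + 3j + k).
8 + 9i + 10j + 10k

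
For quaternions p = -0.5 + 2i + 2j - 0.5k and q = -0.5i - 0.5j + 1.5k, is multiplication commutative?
No: pq = 2.75 + 3i - 2.5j - 0.75k ≠ 2.75 - 2.5i + 3j - 0.75k = qp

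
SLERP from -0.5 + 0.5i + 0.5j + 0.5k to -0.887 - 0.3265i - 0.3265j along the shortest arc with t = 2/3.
-0.9707 - 0.0365i - 0.0365j + 0.2345k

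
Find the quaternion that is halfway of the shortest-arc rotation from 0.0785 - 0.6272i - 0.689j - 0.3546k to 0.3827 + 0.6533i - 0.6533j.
0.3152 + 0.0178i - 0.9174j - 0.2424k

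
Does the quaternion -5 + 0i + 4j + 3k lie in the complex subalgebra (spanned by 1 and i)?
No. The quaternion -5 + 4j + 3k has j-coefficient y = 4 and k-coefficient z = 3, not both zero, so it does not lie in the complex subalgebra spanned by 1 and i.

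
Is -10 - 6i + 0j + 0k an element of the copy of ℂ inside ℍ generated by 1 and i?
Yes. The quaternion -10 - 6i has j- and k-coefficients y = z = 0, so it lies in the complex subalgebra spanned by 1 and i.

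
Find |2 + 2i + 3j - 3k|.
√26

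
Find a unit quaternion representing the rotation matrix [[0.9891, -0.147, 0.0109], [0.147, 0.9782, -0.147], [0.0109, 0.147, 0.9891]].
0.9945 + 0.0739i + 0.0739k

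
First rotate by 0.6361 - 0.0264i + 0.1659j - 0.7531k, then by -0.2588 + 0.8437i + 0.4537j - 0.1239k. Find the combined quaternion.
-0.3109 + 0.2224i + 0.8843j + 0.268k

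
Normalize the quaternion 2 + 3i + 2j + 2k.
0.4364 + 0.6547i + 0.4364j + 0.4364k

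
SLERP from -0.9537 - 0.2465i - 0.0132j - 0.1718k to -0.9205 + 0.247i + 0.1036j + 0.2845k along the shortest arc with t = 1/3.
-0.996 - 0.0835i + 0.0279j - 0.0179k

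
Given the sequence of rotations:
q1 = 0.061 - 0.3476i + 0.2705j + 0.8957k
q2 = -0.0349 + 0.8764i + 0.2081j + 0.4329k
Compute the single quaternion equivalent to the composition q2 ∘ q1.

q2 · q1 = -0.1415 + 0.1349i - 0.9322j + 0.3045k
-0.1415 + 0.1349i - 0.9322j + 0.3045k


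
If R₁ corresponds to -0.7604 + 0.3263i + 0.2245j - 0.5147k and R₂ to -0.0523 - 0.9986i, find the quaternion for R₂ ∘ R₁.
0.3656 + 0.7423i - 0.5257j - 0.1973k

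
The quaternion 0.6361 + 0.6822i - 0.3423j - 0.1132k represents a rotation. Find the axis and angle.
axis = (0.8841, -0.4436, -0.1467), θ = 101°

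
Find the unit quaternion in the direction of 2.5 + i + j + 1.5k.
0.7715 + 0.3086i + 0.3086j + 0.4629k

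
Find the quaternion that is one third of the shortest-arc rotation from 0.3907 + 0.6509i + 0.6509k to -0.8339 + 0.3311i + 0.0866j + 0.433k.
-0.062 + 0.6816i + 0.0395j + 0.7281k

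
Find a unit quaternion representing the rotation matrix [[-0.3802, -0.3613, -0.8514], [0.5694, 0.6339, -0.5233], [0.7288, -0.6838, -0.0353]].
0.5519 - 0.0727i - 0.7158j + 0.4216k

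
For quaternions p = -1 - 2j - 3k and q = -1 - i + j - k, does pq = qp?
No: pq = 6i + 4j + 2k ≠ -4i - 2j + 6k = qp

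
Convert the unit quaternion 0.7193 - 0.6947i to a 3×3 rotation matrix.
[[1, 0, 0], [0, 0.0348, 0.9994], [0, -0.9994, 0.0348]]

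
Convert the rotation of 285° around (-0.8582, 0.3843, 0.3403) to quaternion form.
-0.7934 - 0.5224i + 0.2339j + 0.2072k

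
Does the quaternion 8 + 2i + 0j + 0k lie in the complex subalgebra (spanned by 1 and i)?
Yes. The quaternion 8 + 2i has j- and k-coefficients y = z = 0, so it lies in the complex subalgebra spanned by 1 and i.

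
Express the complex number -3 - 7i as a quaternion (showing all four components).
-3 - 7i + 0j + 0k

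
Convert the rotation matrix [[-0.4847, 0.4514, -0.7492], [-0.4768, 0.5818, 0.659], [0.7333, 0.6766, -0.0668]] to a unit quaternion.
0.5075 + 0.0087i - 0.7303j - 0.4572k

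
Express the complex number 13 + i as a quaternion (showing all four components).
13 + i + 0j + 0k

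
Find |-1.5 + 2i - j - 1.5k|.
3.082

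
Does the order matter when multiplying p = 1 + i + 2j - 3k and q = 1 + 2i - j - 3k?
Yes: pq = -8 - 6i - 2j - 11k ≠ -8 + 12i + 4j - k = qp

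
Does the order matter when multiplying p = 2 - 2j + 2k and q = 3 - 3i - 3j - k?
Yes: pq = 2 + 2i - 18j - 2k ≠ 2 - 14i - 6j + 10k = qp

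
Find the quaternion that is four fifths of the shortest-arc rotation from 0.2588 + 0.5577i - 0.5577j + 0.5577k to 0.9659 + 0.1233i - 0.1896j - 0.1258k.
0.9165 + 0.2513i - 0.3097j + 0.032k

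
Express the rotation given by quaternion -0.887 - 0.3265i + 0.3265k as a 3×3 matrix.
[[0.7868, 0.5792, -0.2132], [-0.5792, 0.5736, -0.5792], [-0.2132, 0.5792, 0.7868]]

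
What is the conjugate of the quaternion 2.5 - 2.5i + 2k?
2.5 + 2.5i - 2k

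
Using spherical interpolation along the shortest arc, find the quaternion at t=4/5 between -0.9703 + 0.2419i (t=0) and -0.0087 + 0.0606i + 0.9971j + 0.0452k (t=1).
-0.3039 + 0.131i + 0.9427j + 0.0427k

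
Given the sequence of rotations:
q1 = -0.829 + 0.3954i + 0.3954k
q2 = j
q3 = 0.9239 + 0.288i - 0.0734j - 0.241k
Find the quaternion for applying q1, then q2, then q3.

q2 · q1 = 0.3954i - 0.829j - 0.3954k
q3 · q2 · q1 = -0.27 + 0.1945i - 0.7473j - 0.575k
-0.27 + 0.1945i - 0.7473j - 0.575k


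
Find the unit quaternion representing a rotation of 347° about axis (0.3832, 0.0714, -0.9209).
-0.9936 + 0.0434i + 0.0081j - 0.1042k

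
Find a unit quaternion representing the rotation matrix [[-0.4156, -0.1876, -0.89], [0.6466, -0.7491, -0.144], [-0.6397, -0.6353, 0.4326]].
0.2588 - 0.4746i - 0.2418j + 0.8058k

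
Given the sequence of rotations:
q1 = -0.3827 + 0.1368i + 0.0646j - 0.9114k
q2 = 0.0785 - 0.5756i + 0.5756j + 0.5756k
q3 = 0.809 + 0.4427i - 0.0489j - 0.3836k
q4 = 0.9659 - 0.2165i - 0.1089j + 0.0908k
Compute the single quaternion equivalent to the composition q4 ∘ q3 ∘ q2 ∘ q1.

q2 · q1 = 0.5361 - 0.3308i - 0.6611j - 0.4078k
q3 · q2 · q1 = 0.3914 - 0.2639i - 0.2536j - 0.8444k
q4 · q3 · q2 · q1 = 0.37 - 0.2247i - 0.4944j - 0.7539k
0.37 - 0.2247i - 0.4944j - 0.7539k


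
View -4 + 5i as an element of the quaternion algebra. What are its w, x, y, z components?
-4 + 5i + 0j + 0k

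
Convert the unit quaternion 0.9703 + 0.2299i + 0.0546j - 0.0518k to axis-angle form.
axis = (0.9504, 0.2257, -0.2141), θ = 28°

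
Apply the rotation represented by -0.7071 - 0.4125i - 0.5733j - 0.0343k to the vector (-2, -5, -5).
(-6.998, -1.609, -1.56)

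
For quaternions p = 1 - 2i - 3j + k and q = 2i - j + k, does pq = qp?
No: pq = 3j + 9k ≠ 4i - 5j - 7k = qp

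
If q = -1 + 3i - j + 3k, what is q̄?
-1 - 3i + j - 3k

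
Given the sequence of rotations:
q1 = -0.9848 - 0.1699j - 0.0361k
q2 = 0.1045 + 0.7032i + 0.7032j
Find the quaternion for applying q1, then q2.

q2 · q1 = 0.0166 - 0.7179i - 0.6849j - 0.1232k
0.0166 - 0.7179i - 0.6849j - 0.1232k


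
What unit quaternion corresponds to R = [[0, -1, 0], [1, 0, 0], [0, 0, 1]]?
0.7071 + 0.7071k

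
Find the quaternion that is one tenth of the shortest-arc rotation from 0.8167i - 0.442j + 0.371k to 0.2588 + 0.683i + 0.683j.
0.035 + 0.8738i - 0.3305j + 0.355k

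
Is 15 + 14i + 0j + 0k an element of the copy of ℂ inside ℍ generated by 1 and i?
Yes. The quaternion 15 + 14i has j- and k-coefficients y = z = 0, so it lies in the complex subalgebra spanned by 1 and i.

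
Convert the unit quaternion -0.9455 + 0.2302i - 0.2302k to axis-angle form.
axis = (√2/2, 0, -√2/2), θ = 322°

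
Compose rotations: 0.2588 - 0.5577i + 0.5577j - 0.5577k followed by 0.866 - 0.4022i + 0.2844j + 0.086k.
-0.1108 - 0.7936i + 0.2843j - 0.5264k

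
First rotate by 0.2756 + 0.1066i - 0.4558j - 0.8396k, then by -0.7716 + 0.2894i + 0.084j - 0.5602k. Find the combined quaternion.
-0.6756 - 0.3284i + 0.5581j + 0.3526k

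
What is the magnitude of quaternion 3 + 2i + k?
√14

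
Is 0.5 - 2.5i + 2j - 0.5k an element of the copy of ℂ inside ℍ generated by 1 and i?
No. The quaternion 0.5 - 2.5i + 2j - 0.5k has j-coefficient y = 2 and k-coefficient z = -0.5, not both zero, so it does not lie in the complex subalgebra spanned by 1 and i.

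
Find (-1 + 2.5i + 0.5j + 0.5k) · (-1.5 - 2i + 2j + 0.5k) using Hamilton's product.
5.25 - 2.5i - 5j + 4.75k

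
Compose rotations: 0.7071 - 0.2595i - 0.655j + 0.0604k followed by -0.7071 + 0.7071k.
-0.5427 + 0.6466i + 0.2797j + 0.4573k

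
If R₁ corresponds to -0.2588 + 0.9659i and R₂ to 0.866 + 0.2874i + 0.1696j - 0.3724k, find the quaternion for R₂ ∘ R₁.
-0.5017 + 0.7621i - 0.4036j - 0.0674k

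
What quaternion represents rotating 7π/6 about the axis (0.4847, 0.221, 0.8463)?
-0.2588 + 0.4682i + 0.2135j + 0.8175k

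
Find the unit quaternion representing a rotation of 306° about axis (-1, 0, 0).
-0.891 - 0.454i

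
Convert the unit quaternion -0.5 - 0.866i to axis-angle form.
axis = (-1, 0, 0), θ = 4π/3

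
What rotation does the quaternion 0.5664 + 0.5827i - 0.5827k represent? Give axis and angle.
axis = (√2/2, 0, -√2/2), θ = 111°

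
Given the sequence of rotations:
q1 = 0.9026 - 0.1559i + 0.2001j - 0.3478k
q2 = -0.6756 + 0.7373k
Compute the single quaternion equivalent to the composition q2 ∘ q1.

q2 · q1 = -0.3534 - 0.0422i - 0.2501j + 0.9005k
-0.3534 - 0.0422i - 0.2501j + 0.9005k


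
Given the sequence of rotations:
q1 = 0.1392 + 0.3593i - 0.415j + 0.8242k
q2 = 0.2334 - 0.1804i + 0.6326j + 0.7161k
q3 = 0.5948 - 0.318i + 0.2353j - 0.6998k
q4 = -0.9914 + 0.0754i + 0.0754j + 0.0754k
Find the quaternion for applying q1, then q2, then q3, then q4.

q2 · q1 = -0.2304 + 0.8773i + 0.3972j + 0.1396k
q3 · q2 · q1 = 0.1462 + 0.9059i - 0.3875j - 0.0885k
q4 · q3 · q2 · q1 = -0.1774 - 0.8645i + 0.4702j + 0.0012k
-0.1774 - 0.8645i + 0.4702j + 0.0012k


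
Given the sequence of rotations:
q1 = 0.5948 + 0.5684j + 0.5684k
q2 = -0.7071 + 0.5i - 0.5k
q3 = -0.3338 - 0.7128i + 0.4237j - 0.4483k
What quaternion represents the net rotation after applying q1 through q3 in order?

q2 · q1 = -0.1364 + 0.5816i - 0.6861j - 0.4151k
q3 · q2 · q1 = 0.5647 - 0.5804i - 0.3854j + 0.4423k
0.5647 - 0.5804i - 0.3854j + 0.4423k


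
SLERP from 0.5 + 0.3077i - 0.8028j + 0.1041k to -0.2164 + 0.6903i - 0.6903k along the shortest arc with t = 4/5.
-0.0526 + 0.7444i - 0.2433j - 0.6196k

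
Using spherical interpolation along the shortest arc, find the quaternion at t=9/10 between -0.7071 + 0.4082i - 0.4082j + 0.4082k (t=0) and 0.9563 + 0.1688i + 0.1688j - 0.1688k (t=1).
-0.9532 - 0.1099i - 0.1992j + 0.1992k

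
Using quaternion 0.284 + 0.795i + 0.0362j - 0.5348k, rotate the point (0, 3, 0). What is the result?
(1.084, -2.508, 1.239)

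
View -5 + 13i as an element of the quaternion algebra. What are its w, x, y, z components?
-5 + 13i + 0j + 0k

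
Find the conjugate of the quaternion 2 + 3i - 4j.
2 - 3i + 4j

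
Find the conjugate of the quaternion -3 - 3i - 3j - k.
-3 + 3i + 3j + k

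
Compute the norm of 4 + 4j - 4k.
√48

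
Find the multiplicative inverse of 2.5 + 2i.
0.2439 - 0.1951i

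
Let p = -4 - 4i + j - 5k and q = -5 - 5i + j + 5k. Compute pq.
24 + 50i + 36j + 6k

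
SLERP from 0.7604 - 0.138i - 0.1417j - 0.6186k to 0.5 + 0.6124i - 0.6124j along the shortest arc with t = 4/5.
0.63 + 0.5014i - 0.5721j - 0.1563k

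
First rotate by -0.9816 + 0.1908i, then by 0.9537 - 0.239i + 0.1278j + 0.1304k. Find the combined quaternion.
-0.8906 + 0.4166i - 0.1006j - 0.1524k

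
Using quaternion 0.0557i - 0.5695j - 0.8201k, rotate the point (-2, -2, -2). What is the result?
(2.297, -1.039, -2.376)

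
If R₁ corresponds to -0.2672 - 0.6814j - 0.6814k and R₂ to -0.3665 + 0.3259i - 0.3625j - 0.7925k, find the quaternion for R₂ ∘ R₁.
-0.6891 - 0.3801i + 0.5687j + 0.2394k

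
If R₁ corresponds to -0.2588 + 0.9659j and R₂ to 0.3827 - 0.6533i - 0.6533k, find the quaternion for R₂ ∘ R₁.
-0.099 + 0.8001i + 0.3696j - 0.4619k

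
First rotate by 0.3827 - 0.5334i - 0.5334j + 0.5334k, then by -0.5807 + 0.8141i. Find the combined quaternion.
0.212 + 0.6213i - 0.1245j - 0.744k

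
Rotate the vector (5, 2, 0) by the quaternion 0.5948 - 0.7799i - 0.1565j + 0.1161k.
(4.832, 1.424, -1.903)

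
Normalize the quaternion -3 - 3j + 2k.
-0.6396 - 0.6396j + 0.4264k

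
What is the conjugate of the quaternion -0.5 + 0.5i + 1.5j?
-0.5 - 0.5i - 1.5j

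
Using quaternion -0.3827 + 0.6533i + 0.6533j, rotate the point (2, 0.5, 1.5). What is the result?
(-0.03, 2.53, -0.311)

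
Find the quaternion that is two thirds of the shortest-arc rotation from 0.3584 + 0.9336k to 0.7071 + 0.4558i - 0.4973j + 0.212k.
0.6757 + 0.3425i - 0.3737j + 0.5352k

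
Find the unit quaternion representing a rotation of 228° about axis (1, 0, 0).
-0.4067 + 0.9135i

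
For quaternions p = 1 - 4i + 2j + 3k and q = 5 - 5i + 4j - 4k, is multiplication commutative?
No: pq = -11 - 45i - 17j + 5k ≠ -11 - 5i + 45j + 17k = qp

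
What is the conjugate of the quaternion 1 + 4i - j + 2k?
1 - 4i + j - 2k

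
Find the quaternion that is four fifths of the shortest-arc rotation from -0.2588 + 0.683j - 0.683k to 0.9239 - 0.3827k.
0.7948 + 0.2082j - 0.5701k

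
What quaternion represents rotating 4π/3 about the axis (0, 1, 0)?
-0.5 + 0.866j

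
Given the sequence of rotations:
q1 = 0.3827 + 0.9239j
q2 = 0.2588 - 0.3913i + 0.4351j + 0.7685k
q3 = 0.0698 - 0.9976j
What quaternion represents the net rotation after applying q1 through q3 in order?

q2 · q1 = -0.3029 - 0.8598i + 0.4056j - 0.0674k
q3 · q2 · q1 = 0.3835 + 0.0072i + 0.3305j - 0.8624k
0.3835 + 0.0072i + 0.3305j - 0.8624k


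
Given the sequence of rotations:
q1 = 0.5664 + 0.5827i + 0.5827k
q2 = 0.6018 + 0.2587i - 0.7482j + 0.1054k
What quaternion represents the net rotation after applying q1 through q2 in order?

q2 · q1 = 0.1287 + 0.0612i - 0.5131j + 0.8463k
0.1287 + 0.0612i - 0.5131j + 0.8463k


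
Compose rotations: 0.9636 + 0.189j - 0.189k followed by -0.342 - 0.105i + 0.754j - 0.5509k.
-0.5762 - 0.1396i + 0.6421j - 0.4861k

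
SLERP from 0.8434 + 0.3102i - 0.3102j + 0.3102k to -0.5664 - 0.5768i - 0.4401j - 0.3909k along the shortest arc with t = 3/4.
0.6886 + 0.5462i + 0.2621j + 0.3984k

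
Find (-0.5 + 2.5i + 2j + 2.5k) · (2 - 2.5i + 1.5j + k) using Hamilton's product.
-0.25 + 4.5i - 5.5j + 13.25k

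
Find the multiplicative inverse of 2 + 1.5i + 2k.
0.1951 - 0.1463i - 0.1951k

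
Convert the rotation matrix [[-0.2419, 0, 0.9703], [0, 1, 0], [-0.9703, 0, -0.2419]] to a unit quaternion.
0.6157 + 0.788j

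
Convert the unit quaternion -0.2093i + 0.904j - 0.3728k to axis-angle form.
axis = (-0.2093, 0.904, -0.3728), θ = π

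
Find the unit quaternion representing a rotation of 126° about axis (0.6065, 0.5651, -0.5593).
0.454 + 0.5404i + 0.5035j - 0.4983k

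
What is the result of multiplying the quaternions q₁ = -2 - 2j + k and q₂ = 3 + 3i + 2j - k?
-1 - 6i - 7j + 11k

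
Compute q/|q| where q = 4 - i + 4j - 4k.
0.5714 - 0.1429i + 0.5714j - 0.5714k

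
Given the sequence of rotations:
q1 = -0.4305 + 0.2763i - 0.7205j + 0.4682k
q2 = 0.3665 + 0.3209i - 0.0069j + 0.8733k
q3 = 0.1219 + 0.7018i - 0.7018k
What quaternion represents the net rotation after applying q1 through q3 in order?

q2 · q1 = -0.6603 + 0.5891i - 0.17j - 0.4337k
q3 · q2 · q1 = -0.7983 - 0.5109i - 0.1298j + 0.2912k
-0.7983 - 0.5109i - 0.1298j + 0.2912k


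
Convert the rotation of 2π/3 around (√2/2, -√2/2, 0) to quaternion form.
0.5 + 0.6124i - 0.6124j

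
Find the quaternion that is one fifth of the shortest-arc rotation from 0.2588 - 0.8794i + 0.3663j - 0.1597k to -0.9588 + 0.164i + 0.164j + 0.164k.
0.4726 - 0.8154i + 0.2803j - 0.1824k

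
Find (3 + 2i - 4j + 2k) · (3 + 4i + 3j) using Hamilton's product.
13 + 12i + 5j + 28k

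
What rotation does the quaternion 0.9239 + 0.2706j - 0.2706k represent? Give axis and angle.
axis = (0, √2/2, -√2/2), θ = π/4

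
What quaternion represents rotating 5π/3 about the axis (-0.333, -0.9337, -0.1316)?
-0.866 - 0.1665i - 0.4668j - 0.0658k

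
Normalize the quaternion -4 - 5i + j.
-0.6172 - 0.7715i + 0.1543j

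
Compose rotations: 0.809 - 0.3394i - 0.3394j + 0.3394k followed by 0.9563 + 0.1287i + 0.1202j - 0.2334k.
0.9373 - 0.2589i - 0.1918j + 0.1329k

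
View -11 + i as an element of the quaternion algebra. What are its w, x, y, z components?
-11 + i + 0j + 0k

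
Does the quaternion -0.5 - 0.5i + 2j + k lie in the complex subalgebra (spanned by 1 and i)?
No. The quaternion -0.5 - 0.5i + 2j + k has j-coefficient y = 2 and k-coefficient z = 1, not both zero, so it does not lie in the complex subalgebra spanned by 1 and i.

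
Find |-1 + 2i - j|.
√6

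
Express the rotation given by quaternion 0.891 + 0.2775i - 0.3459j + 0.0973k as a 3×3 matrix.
[[0.7418, -0.3654, -0.5624], [-0.0186, 0.8271, -0.5618], [0.6704, 0.4272, 0.6067]]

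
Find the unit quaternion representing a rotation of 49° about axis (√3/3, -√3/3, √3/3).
0.91 + 0.2394i - 0.2394j + 0.2394k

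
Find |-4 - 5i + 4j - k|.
√58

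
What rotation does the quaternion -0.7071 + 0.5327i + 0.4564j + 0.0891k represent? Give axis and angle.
axis = (0.7533, 0.6454, 0.126), θ = 3π/2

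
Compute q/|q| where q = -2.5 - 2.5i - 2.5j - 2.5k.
-0.5 - 0.5i - 0.5j - 0.5k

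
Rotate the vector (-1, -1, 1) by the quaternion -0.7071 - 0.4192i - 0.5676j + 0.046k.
(-0.128, -1.7, 0.305)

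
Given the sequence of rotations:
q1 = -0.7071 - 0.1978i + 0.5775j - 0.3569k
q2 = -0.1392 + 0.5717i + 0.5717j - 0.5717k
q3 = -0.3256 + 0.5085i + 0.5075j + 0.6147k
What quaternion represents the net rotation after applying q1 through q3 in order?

q2 · q1 = -0.3227 - 0.2506i - 0.1675j + 0.8972k
q3 · q2 · q1 = -0.234 + 0.4758i - 0.7195j - 0.4485k
-0.234 + 0.4758i - 0.7195j - 0.4485k


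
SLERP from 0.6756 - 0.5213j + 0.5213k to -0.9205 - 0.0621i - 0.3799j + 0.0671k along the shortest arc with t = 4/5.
0.9754 + 0.0543i + 0.2009j + 0.0727k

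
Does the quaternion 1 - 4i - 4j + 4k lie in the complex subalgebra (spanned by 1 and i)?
No. The quaternion 1 - 4i - 4j + 4k has j-coefficient y = -4 and k-coefficient z = 4, not both zero, so it does not lie in the complex subalgebra spanned by 1 and i.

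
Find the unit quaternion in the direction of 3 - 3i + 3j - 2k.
0.5388 - 0.5388i + 0.5388j - 0.3592k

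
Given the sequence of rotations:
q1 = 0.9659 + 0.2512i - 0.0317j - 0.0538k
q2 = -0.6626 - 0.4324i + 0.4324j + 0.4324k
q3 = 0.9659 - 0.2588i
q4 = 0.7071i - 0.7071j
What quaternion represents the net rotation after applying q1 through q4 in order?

q2 · q1 = -0.4944 - 0.5937i + 0.524j + 0.3584k
q3 · q2 · q1 = -0.6312 - 0.4455i + 0.5989j + 0.2106k
q4 · q3 · q2 · q1 = 0.7385 - 0.5952i + 0.2974j + 0.1085k
0.7385 - 0.5952i + 0.2974j + 0.1085k


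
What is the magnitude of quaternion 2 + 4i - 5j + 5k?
√70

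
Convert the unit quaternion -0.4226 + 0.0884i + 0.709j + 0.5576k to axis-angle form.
axis = (0.0975, 0.7823, 0.6152), θ = 230°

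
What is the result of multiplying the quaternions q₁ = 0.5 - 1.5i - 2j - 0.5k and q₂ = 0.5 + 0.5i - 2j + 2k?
-2 - 5.5i + 0.75j + 4.75k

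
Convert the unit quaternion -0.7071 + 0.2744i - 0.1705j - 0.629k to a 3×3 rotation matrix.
[[0.1506, -0.9831, -0.1041], [0.796, 0.0581, 0.6025], [-0.5863, -0.1736, 0.7913]]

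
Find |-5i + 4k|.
√41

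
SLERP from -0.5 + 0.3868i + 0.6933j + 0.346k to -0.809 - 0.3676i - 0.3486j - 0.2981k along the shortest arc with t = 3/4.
0.5469 + 0.4725i + 0.5672j + 0.3949k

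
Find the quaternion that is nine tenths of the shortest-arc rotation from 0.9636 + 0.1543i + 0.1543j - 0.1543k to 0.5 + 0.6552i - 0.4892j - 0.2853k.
0.5788 + 0.6276i - 0.4367j - 0.2836k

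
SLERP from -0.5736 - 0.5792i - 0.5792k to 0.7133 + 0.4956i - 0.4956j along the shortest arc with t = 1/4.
-0.6491 - 0.5932i + 0.1373j - 0.4559k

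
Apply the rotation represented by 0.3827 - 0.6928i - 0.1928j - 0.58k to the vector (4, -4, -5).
(-5.113, -1.946, 5.203)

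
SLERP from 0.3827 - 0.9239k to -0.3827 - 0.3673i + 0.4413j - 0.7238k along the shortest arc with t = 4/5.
-0.2362 - 0.314i + 0.3773j - 0.8386k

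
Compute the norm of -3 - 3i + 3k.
√27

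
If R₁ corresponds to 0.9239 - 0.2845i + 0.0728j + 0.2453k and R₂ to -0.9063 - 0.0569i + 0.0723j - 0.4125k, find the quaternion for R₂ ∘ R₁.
-0.7576 + 0.253i + 0.1321j - 0.587k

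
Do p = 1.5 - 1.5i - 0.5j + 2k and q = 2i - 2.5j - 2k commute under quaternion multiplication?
No: pq = 5.75 + 9i - 2.75j + 1.75k ≠ 5.75 - 3i - 4.75j - 7.75k = qp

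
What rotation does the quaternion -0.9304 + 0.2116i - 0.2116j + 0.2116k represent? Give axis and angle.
axis = (√3/3, -√3/3, √3/3), θ = 317°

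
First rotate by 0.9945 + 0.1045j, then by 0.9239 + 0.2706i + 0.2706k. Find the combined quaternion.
0.9188 + 0.2408i + 0.0965j + 0.2974k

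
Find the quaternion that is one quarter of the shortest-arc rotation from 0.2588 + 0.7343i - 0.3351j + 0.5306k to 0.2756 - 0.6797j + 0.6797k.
0.2824 + 0.5818i - 0.4563j + 0.6112k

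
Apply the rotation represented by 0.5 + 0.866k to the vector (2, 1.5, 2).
(-2.299, 0.982, 2)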